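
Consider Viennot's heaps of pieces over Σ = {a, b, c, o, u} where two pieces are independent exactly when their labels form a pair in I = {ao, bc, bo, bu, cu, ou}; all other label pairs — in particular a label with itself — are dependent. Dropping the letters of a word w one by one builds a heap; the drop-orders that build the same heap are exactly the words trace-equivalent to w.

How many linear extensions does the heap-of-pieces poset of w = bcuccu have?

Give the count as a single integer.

0(b) covers ∅
1(c) covers ∅
2(u) covers ∅
3(c) covers 1:c
4(c) covers 3:c
5(u) covers 2:u
floor of heap: 0:b, 1:c, 2:u
completions by unplaced set U, small U first (add the entries for U minus each lowest piece of U):
  |U|=1: {0}:1  {4}:1  {5}:1
  |U|=2: {0,4}:2  {0,5}:2  {2,5}:1  {3,4}:1  {4,5}:2
  |U|=3: {0,2,5}:3  {0,3,4}:3  {0,4,5}:6  {1,3,4}:1  {2,4,5}:3  {3,4,5}:3
  |U|=4: {0,1,3,4}:4  {0,2,4,5}:12  {0,3,4,5}:12  {1,3,4,5}:4  {2,3,4,5}:6
  start at 0(b): 10
  start at 1(c): 30
  start at 2(u): 20
sum over floor = 60

60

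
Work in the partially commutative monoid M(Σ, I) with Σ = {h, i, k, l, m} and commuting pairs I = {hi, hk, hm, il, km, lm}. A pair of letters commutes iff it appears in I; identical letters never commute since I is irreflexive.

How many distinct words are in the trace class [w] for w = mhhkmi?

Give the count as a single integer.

#0=m has no predecessor
#1=h has no predecessor
#2=h depends on [1:h]
#3=k has no predecessor
#4=m depends on [0:m]
#5=i depends on [3:k, 4:m]
sources: [0:m, 1:h, 3:k]
N(rest) = Σ N(rest − s) over sources s of rest; N(one piece) = 1:
  size 1 → [2]=1  [5]=1
  size 2 → [1,2]=1  [2,5]=2  [3,5]=1  [4,5]=1
  size 3 → [0,4,5]=1  [1,2,5]=3  [2,3,5]=3  [2,4,5]=3  [3,4,5]=2
  size 4 → [0,2,4,5]=4  [0,3,4,5]=3  [1,2,3,5]=6  [1,2,4,5]=6  [2,3,4,5]=8
  first=0(m) contributes 20
  first=1(h) contributes 15
  first=3(k) contributes 10
|[w]| = 45

45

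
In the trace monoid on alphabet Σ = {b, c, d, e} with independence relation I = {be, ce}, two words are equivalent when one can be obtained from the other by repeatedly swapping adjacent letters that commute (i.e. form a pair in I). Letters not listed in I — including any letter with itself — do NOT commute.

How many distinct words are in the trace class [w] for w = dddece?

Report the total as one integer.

3

0(d) covers ∅
1(d) covers 0:d
2(d) covers 1:d
3(e) covers 2:d
4(c) covers 2:d
5(e) covers 3:e
floor of heap: 0:d
completions by unplaced set U, small U first (add the entries for U minus each lowest piece of U):
  |U|=1: {4}:1  {5}:1
  |U|=2: {3,5}:1  {4,5}:2
  |U|=3: {3,4,5}:3
  |U|=4: {2,3,4,5}:3
  start at 0(d): 3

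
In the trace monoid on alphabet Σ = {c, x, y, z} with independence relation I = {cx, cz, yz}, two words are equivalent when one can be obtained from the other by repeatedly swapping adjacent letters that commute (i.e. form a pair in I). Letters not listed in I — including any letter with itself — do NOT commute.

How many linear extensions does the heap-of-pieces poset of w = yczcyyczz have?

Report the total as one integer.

84

drop 0:y onto floor
drop 1:c onto {0:y}
drop 2:z onto floor
drop 3:c onto {1:c}
drop 4:y onto {3:c}
drop 5:y onto {4:y}
drop 6:c onto {5:y}
drop 7:z onto {2:z}
drop 8:z onto {7:z}
ground layer = {0:y, 2:z}
drop-orders for the pieces not yet dropped (sum over which currently-grounded one goes next):
  1 to go: {6} 1  {8} 1
  2 to go: {5,6} 1  {6,8} 2  {7,8} 1
  3 to go: {2,7,8} 1  {4,5,6} 1  {5,6,8} 3  {6,7,8} 3
  4 to go: {2,6,7,8} 4  {3,4,5,6} 1  {4,5,6,8} 4  {5,6,7,8} 6
  5 to go: {1,3,4,5,6} 1  {2,5,6,7,8} 10  {3,4,5,6,8} 5  {4,5,6,7,8} 10
  6 to go: {0,1,3,4,5,6} 1  {1,3,4,5,6,8} 6  {2,4,5,6,7,8} 20  {3,4,5,6,7,8} 15
  7 to go: {0,1,3,4,5,6,8} 7  {1,3,4,5,6,7,8} 21  {2,3,4,5,6,7,8} 35
  if 0:y drops first: 56 orders
  if 2:z drops first: 28 orders
heap linearizations: 84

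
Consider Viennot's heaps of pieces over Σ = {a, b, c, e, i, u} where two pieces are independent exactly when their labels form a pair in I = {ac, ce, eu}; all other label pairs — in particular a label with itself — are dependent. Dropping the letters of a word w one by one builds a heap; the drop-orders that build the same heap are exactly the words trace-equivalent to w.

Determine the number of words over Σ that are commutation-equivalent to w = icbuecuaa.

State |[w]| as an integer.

4

#0=i has no predecessor
#1=c depends on [0:i]
#2=b depends on [1:c]
#3=u depends on [2:b]
#4=e depends on [2:b]
#5=c depends on [3:u]
#6=u depends on [5:c]
#7=a depends on [4:e, 6:u]
#8=a depends on [7:a]
sources: [0:i]
N(rest) = Σ N(rest − s) over sources s of rest; N(one piece) = 1:
  size 1 → [8]=1
  size 2 → [7,8]=1
  size 3 → [4,7,8]=1  [6,7,8]=1
  size 4 → [4,6,7,8]=2  [5,6,7,8]=1
  size 5 → [3,5,6,7,8]=1  [4,5,6,7,8]=3
  size 6 → [3,4,5,6,7,8]=4
  size 7 → [2,3,4,5,6,7,8]=4
  first=0(i) contributes 4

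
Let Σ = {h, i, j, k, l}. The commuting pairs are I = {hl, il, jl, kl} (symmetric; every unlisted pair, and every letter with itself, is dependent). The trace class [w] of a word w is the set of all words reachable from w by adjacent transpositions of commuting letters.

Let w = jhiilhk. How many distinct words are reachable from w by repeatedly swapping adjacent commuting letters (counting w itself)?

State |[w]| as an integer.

7

piece 0:j — minimal
piece 1:h rests on {0:j}
piece 2:i rests on {1:h}
piece 3:i rests on {2:i}
piece 4:l — minimal
piece 5:h rests on {3:i}
piece 6:k rests on {5:h}
minimal pieces: {0:j, 4:l}
ways to finish when only these pieces remain (= sum over removing one remaining piece with nothing left below it):
  1 left: {4}→1  {6}→1
  2 left: {4,6}→2  {5,6}→1
  3 left: {3,5,6}→1  {4,5,6}→3
  4 left: {2,3,5,6}→1  {3,4,5,6}→4
  5 left: {1,2,3,5,6}→1  {2,3,4,5,6}→5
  placing 0:j first → 6 extensions
  placing 4:l first → 1 extensions
total linear extensions = 7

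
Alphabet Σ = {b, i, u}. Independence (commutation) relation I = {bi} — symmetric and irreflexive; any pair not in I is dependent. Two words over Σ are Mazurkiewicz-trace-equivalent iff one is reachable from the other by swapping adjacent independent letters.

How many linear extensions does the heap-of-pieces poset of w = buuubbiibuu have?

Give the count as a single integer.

0(b) covers ∅
1(u) covers 0:b
2(u) covers 1:u
3(u) covers 2:u
4(b) covers 3:u
5(b) covers 4:b
6(i) covers 3:u
7(i) covers 6:i
8(b) covers 5:b
9(u) covers 7:i, 8:b
10(u) covers 9:u
floor of heap: 0:b
completions by unplaced set U, small U first (add the entries for U minus each lowest piece of U):
  |U|=1: {10}:1
  |U|=2: {9,10}:1
  |U|=3: {7,9,10}:1  {8,9,10}:1
  |U|=4: {5,8,9,10}:1  {6,7,9,10}:1  {7,8,9,10}:2
  |U|=5: {4,5,8,9,10}:1  {5,7,8,9,10}:3  {6,7,8,9,10}:3
  |U|=6: {4,5,7,8,9,10}:4  {5,6,7,8,9,10}:6
  |U|=7: {4,5,6,7,8,9,10}:10
  |U|=8: {3,4,5,6,7,8,9,10}:10
  |U|=9: {2,3,4,5,6,7,8,9,10}:10
  start at 0(b): 10

10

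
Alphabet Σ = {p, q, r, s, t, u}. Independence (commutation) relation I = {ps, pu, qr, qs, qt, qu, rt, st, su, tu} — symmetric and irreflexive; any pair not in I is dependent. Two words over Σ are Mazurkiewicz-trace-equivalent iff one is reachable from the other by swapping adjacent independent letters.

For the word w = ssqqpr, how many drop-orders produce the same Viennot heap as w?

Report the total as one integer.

10

drop 0:s onto floor
drop 1:s onto {0:s}
drop 2:q onto floor
drop 3:q onto {2:q}
drop 4:p onto {3:q}
drop 5:r onto {1:s, 4:p}
ground layer = {0:s, 2:q}
drop-orders for the pieces not yet dropped (sum over which currently-grounded one goes next):
  1 to go: {5} 1
  2 to go: {1,5} 1  {4,5} 1
  3 to go: {0,1,5} 1  {1,4,5} 2  {3,4,5} 1
  4 to go: {0,1,4,5} 3  {1,3,4,5} 3  {2,3,4,5} 1
  if 0:s drops first: 4 orders
  if 2:q drops first: 6 orders
heap linearizations: 10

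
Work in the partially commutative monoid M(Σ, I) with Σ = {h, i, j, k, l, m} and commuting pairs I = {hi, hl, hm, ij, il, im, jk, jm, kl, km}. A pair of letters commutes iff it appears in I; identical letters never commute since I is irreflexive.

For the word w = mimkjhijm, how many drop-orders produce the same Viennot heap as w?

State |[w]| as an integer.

840

piece 0:m — minimal
piece 1:i — minimal
piece 2:m rests on {0:m}
piece 3:k rests on {1:i}
piece 4:j — minimal
piece 5:h rests on {3:k, 4:j}
piece 6:i rests on {3:k}
piece 7:j rests on {5:h}
piece 8:m rests on {2:m}
minimal pieces: {0:m, 1:i, 4:j}
ways to finish when only these pieces remain (= sum over removing one remaining piece with nothing left below it):
  1 left: {6}→1  {7}→1  {8}→1
  2 left: {2,8}→1  {5,7}→1  {6,7}→2  {6,8}→2  {7,8}→2
  3 left: {0,2,8}→1  {2,6,8}→3  {2,7,8}→3  {4,5,7}→1  {5,6,7}→3  {5,7,8}→3  {6,7,8}→6
  4 left: {0,2,6,8}→4  {0,2,7,8}→4  {2,5,7,8}→6  {2,6,7,8}→12  {3,5,6,7}→3  {4,5,6,7}→4  {4,5,7,8}→4  {5,6,7,8}→12
  5 left: {0,2,5,7,8}→10  {0,2,6,7,8}→20  {1,3,5,6,7}→3  {2,4,5,7,8}→10  {2,5,6,7,8}→30  {3,4,5,6,7}→7  {3,5,6,7,8}→15  {4,5,6,7,8}→20
  6 left: {0,2,4,5,7,8}→20  {0,2,5,6,7,8}→60  {1,3,4,5,6,7}→10  {1,3,5,6,7,8}→18  {2,3,5,6,7,8}→45  {2,4,5,6,7,8}→60  {3,4,5,6,7,8}→42
  7 left: {0,2,3,5,6,7,8}→105  {0,2,4,5,6,7,8}→140  {1,2,3,5,6,7,8}→63  {1,3,4,5,6,7,8}→70  {2,3,4,5,6,7,8}→147
  placing 0:m first → 280 extensions
  placing 1:i first → 392 extensions
  placing 4:j first → 168 extensions
total linear extensions = 840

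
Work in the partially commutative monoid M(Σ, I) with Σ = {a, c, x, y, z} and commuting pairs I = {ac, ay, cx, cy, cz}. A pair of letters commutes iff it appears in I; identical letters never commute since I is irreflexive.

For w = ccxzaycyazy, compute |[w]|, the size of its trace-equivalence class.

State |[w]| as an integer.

piece 0:c — minimal
piece 1:c rests on {0:c}
piece 2:x — minimal
piece 3:z rests on {2:x}
piece 4:a rests on {3:z}
piece 5:y rests on {3:z}
piece 6:c rests on {1:c}
piece 7:y rests on {5:y}
piece 8:a rests on {4:a}
piece 9:z rests on {7:y, 8:a}
piece 10:y rests on {9:z}
minimal pieces: {0:c, 2:x}
ways to finish when only these pieces remain (= sum over removing one remaining piece with nothing left below it):
  1 left: {6}→1  {10}→1
  2 left: {1,6}→1  {6,10}→2  {9,10}→1
  3 left: {0,1,6}→1  {1,6,10}→3  {6,9,10}→3  {7,9,10}→1  {8,9,10}→1
  4 left: {0,1,6,10}→4  {1,6,9,10}→6  {4,8,9,10}→1  {5,7,9,10}→1  {6,7,9,10}→4  {6,8,9,10}→4  {7,8,9,10}→2
  5 left: {0,1,6,9,10}→10  {1,6,7,9,10}→10  {1,6,8,9,10}→10  {4,6,8,9,10}→5  {4,7,8,9,10}→3  {5,6,7,9,10}→5  {5,7,8,9,10}→3  {6,7,8,9,10}→10
  6 left: {0,1,6,7,9,10}→20  {0,1,6,8,9,10}→20  {1,4,6,8,9,10}→15  {1,5,6,7,9,10}→15  {1,6,7,8,9,10}→30  {4,5,7,8,9,10}→6  {4,6,7,8,9,10}→18  {5,6,7,8,9,10}→18
  7 left: {0,1,4,6,8,9,10}→35  {0,1,5,6,7,9,10}→35  {0,1,6,7,8,9,10}→70  {1,4,6,7,8,9,10}→63  {1,5,6,7,8,9,10}→63  {3,4,5,7,8,9,10}→6  {4,5,6,7,8,9,10}→42
  8 left: {0,1,4,6,7,8,9,10}→168  {0,1,5,6,7,8,9,10}→168  {1,4,5,6,7,8,9,10}→168  {2,3,4,5,7,8,9,10}→6  {3,4,5,6,7,8,9,10}→48
  9 left: {0,1,4,5,6,7,8,9,10}→504  {1,3,4,5,6,7,8,9,10}→216  {2,3,4,5,6,7,8,9,10}→54
  placing 0:c first → 270 extensions
  placing 2:x first → 720 extensions
total linear extensions = 990

990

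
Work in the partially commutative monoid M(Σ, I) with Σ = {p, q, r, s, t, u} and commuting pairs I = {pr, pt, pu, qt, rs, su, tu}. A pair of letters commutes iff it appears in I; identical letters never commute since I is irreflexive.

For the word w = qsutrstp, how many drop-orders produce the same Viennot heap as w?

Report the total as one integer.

drop 0:q onto floor
drop 1:s onto {0:q}
drop 2:u onto {0:q}
drop 3:t onto {1:s}
drop 4:r onto {2:u, 3:t}
drop 5:s onto {3:t}
drop 6:t onto {4:r, 5:s}
drop 7:p onto {5:s}
ground layer = {0:q}
drop-orders for the pieces not yet dropped (sum over which currently-grounded one goes next):
  1 to go: {6} 1  {7} 1
  2 to go: {4,6} 1  {6,7} 2
  3 to go: {2,4,6} 1  {4,6,7} 3  {5,6,7} 2
  4 to go: {2,4,6,7} 4  {4,5,6,7} 5
  5 to go: {2,4,5,6,7} 9  {3,4,5,6,7} 5
  6 to go: {1,3,4,5,6,7} 5  {2,3,4,5,6,7} 14
  if 0:q drops first: 19 orders

19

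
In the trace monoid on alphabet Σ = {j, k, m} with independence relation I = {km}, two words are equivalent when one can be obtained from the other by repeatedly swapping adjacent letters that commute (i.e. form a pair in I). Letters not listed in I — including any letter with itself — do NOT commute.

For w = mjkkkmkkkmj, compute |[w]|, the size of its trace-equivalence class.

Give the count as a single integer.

0(m) covers ∅
1(j) covers 0:m
2(k) covers 1:j
3(k) covers 2:k
4(k) covers 3:k
5(m) covers 1:j
6(k) covers 4:k
7(k) covers 6:k
8(k) covers 7:k
9(m) covers 5:m
10(j) covers 8:k, 9:m
floor of heap: 0:m
completions by unplaced set U, small U first (add the entries for U minus each lowest piece of U):
  |U|=1: {10}:1
  |U|=2: {8,10}:1  {9,10}:1
  |U|=3: {5,9,10}:1  {7,8,10}:1  {8,9,10}:2
  |U|=4: {5,8,9,10}:3  {6,7,8,10}:1  {7,8,9,10}:3
  |U|=5: {4,6,7,8,10}:1  {5,7,8,9,10}:6  {6,7,8,9,10}:4
  |U|=6: {3,4,6,7,8,10}:1  {4,6,7,8,9,10}:5  {5,6,7,8,9,10}:10
  |U|=7: {2,3,4,6,7,8,10}:1  {3,4,6,7,8,9,10}:6  {4,5,6,7,8,9,10}:15
  |U|=8: {2,3,4,6,7,8,9,10}:7  {3,4,5,6,7,8,9,10}:21
  |U|=9: {2,3,4,5,6,7,8,9,10}:28
  start at 0(m): 28

28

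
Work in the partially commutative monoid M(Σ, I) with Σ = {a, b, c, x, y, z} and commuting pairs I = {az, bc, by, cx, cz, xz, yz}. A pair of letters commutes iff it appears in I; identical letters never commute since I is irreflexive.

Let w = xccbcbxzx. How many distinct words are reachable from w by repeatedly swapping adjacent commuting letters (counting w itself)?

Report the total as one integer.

0(x) covers ∅
1(c) covers ∅
2(c) covers 1:c
3(b) covers 0:x
4(c) covers 2:c
5(b) covers 3:b
6(x) covers 5:b
7(z) covers 5:b
8(x) covers 6:x
floor of heap: 0:x, 1:c
completions by unplaced set U, small U first (add the entries for U minus each lowest piece of U):
  |U|=1: {4}:1  {7}:1  {8}:1
  |U|=2: {2,4}:1  {4,7}:2  {4,8}:2  {6,8}:1  {7,8}:2
  |U|=3: {1,2,4}:1  {2,4,7}:3  {2,4,8}:3  {4,6,8}:3  {4,7,8}:6  {6,7,8}:3
  |U|=4: {1,2,4,7}:4  {1,2,4,8}:4  {2,4,6,8}:6  {2,4,7,8}:12  {4,6,7,8}:12  {5,6,7,8}:3
  |U|=5: {1,2,4,6,8}:10  {1,2,4,7,8}:20  {2,4,6,7,8}:30  {3,5,6,7,8}:3  {4,5,6,7,8}:15
  |U|=6: {0,3,5,6,7,8}:3  {1,2,4,6,7,8}:60  {2,4,5,6,7,8}:45  {3,4,5,6,7,8}:18
  |U|=7: {0,3,4,5,6,7,8}:21  {1,2,4,5,6,7,8}:105  {2,3,4,5,6,7,8}:63
  start at 0(x): 168
  start at 1(c): 84
sum over floor = 252

252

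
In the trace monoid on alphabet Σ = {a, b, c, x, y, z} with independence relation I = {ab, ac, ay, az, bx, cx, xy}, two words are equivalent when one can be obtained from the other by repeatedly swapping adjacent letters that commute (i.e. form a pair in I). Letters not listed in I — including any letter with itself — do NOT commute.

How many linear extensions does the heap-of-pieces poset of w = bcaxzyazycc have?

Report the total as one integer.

46

drop 0:b onto floor
drop 1:c onto {0:b}
drop 2:a onto floor
drop 3:x onto {2:a}
drop 4:z onto {1:c, 3:x}
drop 5:y onto {4:z}
drop 6:a onto {3:x}
drop 7:z onto {5:y}
drop 8:y onto {7:z}
drop 9:c onto {8:y}
drop 10:c onto {9:c}
ground layer = {0:b, 2:a}
drop-orders for the pieces not yet dropped (sum over which currently-grounded one goes next):
  1 to go: {6} 1  {10} 1
  2 to go: {6,10} 2  {9,10} 1
  3 to go: {6,9,10} 3  {8,9,10} 1
  4 to go: {6,8,9,10} 4  {7,8,9,10} 1
  5 to go: {5,7,8,9,10} 1  {6,7,8,9,10} 5
  6 to go: {4,5,7,8,9,10} 1  {5,6,7,8,9,10} 6
  7 to go: {1,4,5,7,8,9,10} 1  {4,5,6,7,8,9,10} 7
  8 to go: {0,1,4,5,7,8,9,10} 1  {1,4,5,6,7,8,9,10} 8  {3,4,5,6,7,8,9,10} 7
  9 to go: {0,1,4,5,6,7,8,9,10} 9  {1,3,4,5,6,7,8,9,10} 15  {2,3,4,5,6,7,8,9,10} 7
  if 0:b drops first: 22 orders
  if 2:a drops first: 24 orders
heap linearizations: 46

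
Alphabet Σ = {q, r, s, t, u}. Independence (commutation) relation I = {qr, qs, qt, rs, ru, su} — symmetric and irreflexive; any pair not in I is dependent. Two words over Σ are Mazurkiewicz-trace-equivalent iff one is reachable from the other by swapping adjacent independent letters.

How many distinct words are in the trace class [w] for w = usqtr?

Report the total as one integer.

7

0(u) covers ∅
1(s) covers ∅
2(q) covers 0:u
3(t) covers 0:u, 1:s
4(r) covers 3:t
floor of heap: 0:u, 1:s
completions by unplaced set U, small U first (add the entries for U minus each lowest piece of U):
  |U|=1: {2}:1  {4}:1
  |U|=2: {2,4}:2  {3,4}:1
  |U|=3: {1,3,4}:1  {2,3,4}:3
  start at 0(u): 4
  start at 1(s): 3
sum over floor = 7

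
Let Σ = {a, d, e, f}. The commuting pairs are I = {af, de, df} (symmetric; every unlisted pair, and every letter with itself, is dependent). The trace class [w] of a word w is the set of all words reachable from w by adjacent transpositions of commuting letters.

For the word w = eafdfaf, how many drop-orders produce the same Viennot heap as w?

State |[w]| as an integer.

0(e) covers ∅
1(a) covers 0:e
2(f) covers 0:e
3(d) covers 1:a
4(f) covers 2:f
5(a) covers 3:d
6(f) covers 4:f
floor of heap: 0:e
completions by unplaced set U, small U first (add the entries for U minus each lowest piece of U):
  |U|=1: {5}:1  {6}:1
  |U|=2: {3,5}:1  {4,6}:1  {5,6}:2
  |U|=3: {1,3,5}:1  {2,4,6}:1  {3,5,6}:3  {4,5,6}:3
  |U|=4: {1,3,5,6}:4  {2,4,5,6}:4  {3,4,5,6}:6
  |U|=5: {1,3,4,5,6}:10  {2,3,4,5,6}:10
  start at 0(e): 20

20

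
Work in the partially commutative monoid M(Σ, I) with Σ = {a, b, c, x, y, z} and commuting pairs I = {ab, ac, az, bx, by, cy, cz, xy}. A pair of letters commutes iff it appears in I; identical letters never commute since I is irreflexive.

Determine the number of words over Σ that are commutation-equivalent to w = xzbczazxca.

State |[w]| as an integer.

piece 0:x — minimal
piece 1:z rests on {0:x}
piece 2:b rests on {1:z}
piece 3:c rests on {2:b}
piece 4:z rests on {2:b}
piece 5:a rests on {0:x}
piece 6:z rests on {4:z}
piece 7:x rests on {3:c, 5:a, 6:z}
piece 8:c rests on {7:x}
piece 9:a rests on {7:x}
minimal pieces: {0:x}
ways to finish when only these pieces remain (= sum over removing one remaining piece with nothing left below it):
  1 left: {8}→1  {9}→1
  2 left: {8,9}→2
  3 left: {7,8,9}→2
  4 left: {3,7,8,9}→2  {5,7,8,9}→2  {6,7,8,9}→2
  5 left: {3,5,7,8,9}→4  {3,6,7,8,9}→4  {4,6,7,8,9}→2  {5,6,7,8,9}→4
  6 left: {3,4,6,7,8,9}→6  {3,5,6,7,8,9}→12  {4,5,6,7,8,9}→6
  7 left: {2,3,4,6,7,8,9}→6  {3,4,5,6,7,8,9}→24
  8 left: {1,2,3,4,6,7,8,9}→6  {2,3,4,5,6,7,8,9}→30
  placing 0:x first → 36 extensions

36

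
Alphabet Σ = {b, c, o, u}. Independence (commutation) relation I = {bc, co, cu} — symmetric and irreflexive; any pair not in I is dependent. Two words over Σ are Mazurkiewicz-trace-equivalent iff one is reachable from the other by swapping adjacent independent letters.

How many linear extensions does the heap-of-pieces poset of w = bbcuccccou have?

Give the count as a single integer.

drop 0:b onto floor
drop 1:b onto {0:b}
drop 2:c onto floor
drop 3:u onto {1:b}
drop 4:c onto {2:c}
drop 5:c onto {4:c}
drop 6:c onto {5:c}
drop 7:c onto {6:c}
drop 8:o onto {3:u}
drop 9:u onto {8:o}
ground layer = {0:b, 2:c}
drop-orders for the pieces not yet dropped (sum over which currently-grounded one goes next):
  1 to go: {7} 1  {9} 1
  2 to go: {6,7} 1  {7,9} 2  {8,9} 1
  3 to go: {3,8,9} 1  {5,6,7} 1  {6,7,9} 3  {7,8,9} 3
  4 to go: {1,3,8,9} 1  {3,7,8,9} 4  {4,5,6,7} 1  {5,6,7,9} 4  {6,7,8,9} 6
  5 to go: {0,1,3,8,9} 1  {1,3,7,8,9} 5  {2,4,5,6,7} 1  {3,6,7,8,9} 10  {4,5,6,7,9} 5  {5,6,7,8,9} 10
  6 to go: {0,1,3,7,8,9} 6  {1,3,6,7,8,9} 15  {2,4,5,6,7,9} 6  {3,5,6,7,8,9} 20  {4,5,6,7,8,9} 15
  7 to go: {0,1,3,6,7,8,9} 21  {1,3,5,6,7,8,9} 35  {2,4,5,6,7,8,9} 21  {3,4,5,6,7,8,9} 35
  8 to go: {0,1,3,5,6,7,8,9} 56  {1,3,4,5,6,7,8,9} 70  {2,3,4,5,6,7,8,9} 56
  if 0:b drops first: 126 orders
  if 2:c drops first: 126 orders
heap linearizations: 252

252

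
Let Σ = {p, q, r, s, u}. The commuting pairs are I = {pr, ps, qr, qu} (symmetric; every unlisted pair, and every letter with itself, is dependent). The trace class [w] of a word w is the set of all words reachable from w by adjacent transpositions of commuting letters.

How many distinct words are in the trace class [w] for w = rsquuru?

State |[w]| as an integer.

piece 0:r — minimal
piece 1:s rests on {0:r}
piece 2:q rests on {1:s}
piece 3:u rests on {1:s}
piece 4:u rests on {3:u}
piece 5:r rests on {4:u}
piece 6:u rests on {5:r}
minimal pieces: {0:r}
ways to finish when only these pieces remain (= sum over removing one remaining piece with nothing left below it):
  1 left: {2}→1  {6}→1
  2 left: {2,6}→2  {5,6}→1
  3 left: {2,5,6}→3  {4,5,6}→1
  4 left: {2,4,5,6}→4  {3,4,5,6}→1
  5 left: {2,3,4,5,6}→5
  placing 0:r first → 5 extensions

5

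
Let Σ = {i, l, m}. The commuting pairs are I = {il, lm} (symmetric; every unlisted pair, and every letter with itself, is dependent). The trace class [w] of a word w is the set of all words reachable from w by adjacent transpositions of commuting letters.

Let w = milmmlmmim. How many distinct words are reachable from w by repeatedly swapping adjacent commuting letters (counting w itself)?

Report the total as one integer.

drop 0:m onto floor
drop 1:i onto {0:m}
drop 2:l onto floor
drop 3:m onto {1:i}
drop 4:m onto {3:m}
drop 5:l onto {2:l}
drop 6:m onto {4:m}
drop 7:m onto {6:m}
drop 8:i onto {7:m}
drop 9:m onto {8:i}
ground layer = {0:m, 2:l}
drop-orders for the pieces not yet dropped (sum over which currently-grounded one goes next):
  1 to go: {5} 1  {9} 1
  2 to go: {2,5} 1  {5,9} 2  {8,9} 1
  3 to go: {2,5,9} 3  {5,8,9} 3  {7,8,9} 1
  4 to go: {2,5,8,9} 6  {5,7,8,9} 4  {6,7,8,9} 1
  5 to go: {2,5,7,8,9} 10  {4,6,7,8,9} 1  {5,6,7,8,9} 5
  6 to go: {2,5,6,7,8,9} 15  {3,4,6,7,8,9} 1  {4,5,6,7,8,9} 6
  7 to go: {1,3,4,6,7,8,9} 1  {2,4,5,6,7,8,9} 21  {3,4,5,6,7,8,9} 7
  8 to go: {0,1,3,4,6,7,8,9} 1  {1,3,4,5,6,7,8,9} 8  {2,3,4,5,6,7,8,9} 28
  if 0:m drops first: 36 orders
  if 2:l drops first: 9 orders
heap linearizations: 45

45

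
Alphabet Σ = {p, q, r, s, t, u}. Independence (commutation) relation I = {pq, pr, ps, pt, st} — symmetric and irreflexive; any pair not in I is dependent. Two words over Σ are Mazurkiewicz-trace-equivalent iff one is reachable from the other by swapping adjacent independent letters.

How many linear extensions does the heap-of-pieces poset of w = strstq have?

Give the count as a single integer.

4

drop 0:s onto floor
drop 1:t onto floor
drop 2:r onto {0:s, 1:t}
drop 3:s onto {2:r}
drop 4:t onto {2:r}
drop 5:q onto {3:s, 4:t}
ground layer = {0:s, 1:t}
drop-orders for the pieces not yet dropped (sum over which currently-grounded one goes next):
  1 to go: {5} 1
  2 to go: {3,5} 1  {4,5} 1
  3 to go: {3,4,5} 2
  4 to go: {2,3,4,5} 2
  if 0:s drops first: 2 orders
  if 1:t drops first: 2 orders
heap linearizations: 4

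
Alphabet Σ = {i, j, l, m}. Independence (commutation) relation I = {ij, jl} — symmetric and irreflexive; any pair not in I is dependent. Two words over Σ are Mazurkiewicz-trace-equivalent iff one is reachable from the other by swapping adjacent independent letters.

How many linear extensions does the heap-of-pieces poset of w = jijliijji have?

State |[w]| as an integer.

126

0(j) covers ∅
1(i) covers ∅
2(j) covers 0:j
3(l) covers 1:i
4(i) covers 3:l
5(i) covers 4:i
6(j) covers 2:j
7(j) covers 6:j
8(i) covers 5:i
floor of heap: 0:j, 1:i
completions by unplaced set U, small U first (add the entries for U minus each lowest piece of U):
  |U|=1: {7}:1  {8}:1
  |U|=2: {5,8}:1  {6,7}:1  {7,8}:2
  |U|=3: {2,6,7}:1  {4,5,8}:1  {5,7,8}:3  {6,7,8}:3
  |U|=4: {0,2,6,7}:1  {2,6,7,8}:4  {3,4,5,8}:1  {4,5,7,8}:4  {5,6,7,8}:6
  |U|=5: {0,2,6,7,8}:5  {1,3,4,5,8}:1  {2,5,6,7,8}:10  {3,4,5,7,8}:5  {4,5,6,7,8}:10
  |U|=6: {0,2,5,6,7,8}:15  {1,3,4,5,7,8}:6  {2,4,5,6,7,8}:20  {3,4,5,6,7,8}:15
  |U|=7: {0,2,4,5,6,7,8}:35  {1,3,4,5,6,7,8}:21  {2,3,4,5,6,7,8}:35
  start at 0(j): 56
  start at 1(i): 70
sum over floor = 126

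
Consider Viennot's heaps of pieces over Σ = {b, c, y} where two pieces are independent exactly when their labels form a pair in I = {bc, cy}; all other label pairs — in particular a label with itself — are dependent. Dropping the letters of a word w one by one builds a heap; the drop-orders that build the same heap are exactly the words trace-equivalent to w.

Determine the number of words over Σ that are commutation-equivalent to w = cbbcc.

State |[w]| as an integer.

10

#0=c has no predecessor
#1=b has no predecessor
#2=b depends on [1:b]
#3=c depends on [0:c]
#4=c depends on [3:c]
sources: [0:c, 1:b]
N(rest) = Σ N(rest − s) over sources s of rest; N(one piece) = 1:
  size 1 → [2]=1  [4]=1
  size 2 → [1,2]=1  [2,4]=2  [3,4]=1
  size 3 → [0,3,4]=1  [1,2,4]=3  [2,3,4]=3
  first=0(c) contributes 6
  first=1(b) contributes 4
|[w]| = 10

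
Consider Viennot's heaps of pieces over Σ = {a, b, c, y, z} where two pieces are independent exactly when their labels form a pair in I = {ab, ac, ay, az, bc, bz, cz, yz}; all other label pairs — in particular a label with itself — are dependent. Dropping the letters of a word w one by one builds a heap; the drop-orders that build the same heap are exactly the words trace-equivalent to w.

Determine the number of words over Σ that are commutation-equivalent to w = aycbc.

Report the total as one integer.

15

piece 0:a — minimal
piece 1:y — minimal
piece 2:c rests on {1:y}
piece 3:b rests on {1:y}
piece 4:c rests on {2:c}
minimal pieces: {0:a, 1:y}
ways to finish when only these pieces remain (= sum over removing one remaining piece with nothing left below it):
  1 left: {0}→1  {3}→1  {4}→1
  2 left: {0,3}→2  {0,4}→2  {2,4}→1  {3,4}→2
  3 left: {0,2,4}→3  {0,3,4}→6  {2,3,4}→3
  placing 0:a first → 3 extensions
  placing 1:y first → 12 extensions
total linear extensions = 15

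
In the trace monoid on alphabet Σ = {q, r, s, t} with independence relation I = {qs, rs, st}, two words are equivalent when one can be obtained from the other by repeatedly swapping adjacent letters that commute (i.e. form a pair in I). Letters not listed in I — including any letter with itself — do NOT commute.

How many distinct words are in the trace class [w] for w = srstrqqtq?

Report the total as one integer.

36

drop 0:s onto floor
drop 1:r onto floor
drop 2:s onto {0:s}
drop 3:t onto {1:r}
drop 4:r onto {3:t}
drop 5:q onto {4:r}
drop 6:q onto {5:q}
drop 7:t onto {6:q}
drop 8:q onto {7:t}
ground layer = {0:s, 1:r}
drop-orders for the pieces not yet dropped (sum over which currently-grounded one goes next):
  1 to go: {2} 1  {8} 1
  2 to go: {0,2} 1  {2,8} 2  {7,8} 1
  3 to go: {0,2,8} 3  {2,7,8} 3  {6,7,8} 1
  4 to go: {0,2,7,8} 6  {2,6,7,8} 4  {5,6,7,8} 1
  5 to go: {0,2,6,7,8} 10  {2,5,6,7,8} 5  {4,5,6,7,8} 1
  6 to go: {0,2,5,6,7,8} 15  {2,4,5,6,7,8} 6  {3,4,5,6,7,8} 1
  7 to go: {0,2,4,5,6,7,8} 21  {1,3,4,5,6,7,8} 1  {2,3,4,5,6,7,8} 7
  if 0:s drops first: 8 orders
  if 1:r drops first: 28 orders
heap linearizations: 36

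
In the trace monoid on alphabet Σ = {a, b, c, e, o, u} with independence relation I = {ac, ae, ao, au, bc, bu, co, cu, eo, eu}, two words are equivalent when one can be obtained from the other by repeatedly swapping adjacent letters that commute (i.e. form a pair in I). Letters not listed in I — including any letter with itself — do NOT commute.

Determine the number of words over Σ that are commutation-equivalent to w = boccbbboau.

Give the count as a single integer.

piece 0:b — minimal
piece 1:o rests on {0:b}
piece 2:c — minimal
piece 3:c rests on {2:c}
piece 4:b rests on {1:o}
piece 5:b rests on {4:b}
piece 6:b rests on {5:b}
piece 7:o rests on {6:b}
piece 8:a rests on {6:b}
piece 9:u rests on {7:o}
minimal pieces: {0:b, 2:c}
ways to finish when only these pieces remain (= sum over removing one remaining piece with nothing left below it):
  1 left: {3}→1  {8}→1  {9}→1
  2 left: {2,3}→1  {3,8}→2  {3,9}→2  {7,9}→1  {8,9}→2
  3 left: {2,3,8}→3  {2,3,9}→3  {3,7,9}→3  {3,8,9}→6  {7,8,9}→3
  4 left: {2,3,7,9}→6  {2,3,8,9}→12  {3,7,8,9}→12  {6,7,8,9}→3
  5 left: {2,3,7,8,9}→30  {3,6,7,8,9}→15  {5,6,7,8,9}→3
  6 left: {2,3,6,7,8,9}→45  {3,5,6,7,8,9}→18  {4,5,6,7,8,9}→3
  7 left: {1,4,5,6,7,8,9}→3  {2,3,5,6,7,8,9}→63  {3,4,5,6,7,8,9}→21
  8 left: {0,1,4,5,6,7,8,9}→3  {1,3,4,5,6,7,8,9}→24  {2,3,4,5,6,7,8,9}→84
  placing 0:b first → 108 extensions
  placing 2:c first → 27 extensions
total linear extensions = 135

135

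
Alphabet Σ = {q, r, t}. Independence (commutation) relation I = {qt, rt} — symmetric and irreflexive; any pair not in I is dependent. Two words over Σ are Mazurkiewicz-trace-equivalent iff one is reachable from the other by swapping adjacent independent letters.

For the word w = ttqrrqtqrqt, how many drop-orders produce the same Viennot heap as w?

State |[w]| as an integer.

330

piece 0:t — minimal
piece 1:t rests on {0:t}
piece 2:q — minimal
piece 3:r rests on {2:q}
piece 4:r rests on {3:r}
piece 5:q rests on {4:r}
piece 6:t rests on {1:t}
piece 7:q rests on {5:q}
piece 8:r rests on {7:q}
piece 9:q rests on {8:r}
piece 10:t rests on {6:t}
minimal pieces: {0:t, 2:q}
ways to finish when only these pieces remain (= sum over removing one remaining piece with nothing left below it):
  1 left: {9}→1  {10}→1
  2 left: {6,10}→1  {8,9}→1  {9,10}→2
  3 left: {1,6,10}→1  {6,9,10}→3  {7,8,9}→1  {8,9,10}→3
  4 left: {0,1,6,10}→1  {1,6,9,10}→4  {5,7,8,9}→1  {6,8,9,10}→6  {7,8,9,10}→4
  5 left: {0,1,6,9,10}→5  {1,6,8,9,10}→10  {4,5,7,8,9}→1  {5,7,8,9,10}→5  {6,7,8,9,10}→10
  6 left: {0,1,6,8,9,10}→15  {1,6,7,8,9,10}→20  {3,4,5,7,8,9}→1  {4,5,7,8,9,10}→6  {5,6,7,8,9,10}→15
  7 left: {0,1,6,7,8,9,10}→35  {1,5,6,7,8,9,10}→35  {2,3,4,5,7,8,9}→1  {3,4,5,7,8,9,10}→7  {4,5,6,7,8,9,10}→21
  8 left: {0,1,5,6,7,8,9,10}→70  {1,4,5,6,7,8,9,10}→56  {2,3,4,5,7,8,9,10}→8  {3,4,5,6,7,8,9,10}→28
  9 left: {0,1,4,5,6,7,8,9,10}→126  {1,3,4,5,6,7,8,9,10}→84  {2,3,4,5,6,7,8,9,10}→36
  placing 0:t first → 120 extensions
  placing 2:q first → 210 extensions
total linear extensions = 330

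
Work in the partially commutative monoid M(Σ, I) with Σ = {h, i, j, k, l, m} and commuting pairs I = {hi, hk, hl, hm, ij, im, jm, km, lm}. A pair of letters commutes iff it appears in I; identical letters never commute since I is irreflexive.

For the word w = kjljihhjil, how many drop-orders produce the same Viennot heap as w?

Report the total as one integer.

piece 0:k — minimal
piece 1:j rests on {0:k}
piece 2:l rests on {1:j}
piece 3:j rests on {2:l}
piece 4:i rests on {2:l}
piece 5:h rests on {3:j}
piece 6:h rests on {5:h}
piece 7:j rests on {6:h}
piece 8:i rests on {4:i}
piece 9:l rests on {7:j, 8:i}
minimal pieces: {0:k}
ways to finish when only these pieces remain (= sum over removing one remaining piece with nothing left below it):
  1 left: {9}→1
  2 left: {7,9}→1  {8,9}→1
  3 left: {4,8,9}→1  {6,7,9}→1  {7,8,9}→2
  4 left: {4,7,8,9}→3  {5,6,7,9}→1  {6,7,8,9}→3
  5 left: {3,5,6,7,9}→1  {4,6,7,8,9}→6  {5,6,7,8,9}→4
  6 left: {3,5,6,7,8,9}→5  {4,5,6,7,8,9}→10
  7 left: {3,4,5,6,7,8,9}→15
  8 left: {2,3,4,5,6,7,8,9}→15
  placing 0:k first → 15 extensions

15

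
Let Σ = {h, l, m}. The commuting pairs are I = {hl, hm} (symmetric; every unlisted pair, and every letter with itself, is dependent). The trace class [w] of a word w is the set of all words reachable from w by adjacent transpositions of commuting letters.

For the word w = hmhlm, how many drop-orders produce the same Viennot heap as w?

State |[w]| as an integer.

10

0(h) covers ∅
1(m) covers ∅
2(h) covers 0:h
3(l) covers 1:m
4(m) covers 3:l
floor of heap: 0:h, 1:m
completions by unplaced set U, small U first (add the entries for U minus each lowest piece of U):
  |U|=1: {2}:1  {4}:1
  |U|=2: {0,2}:1  {2,4}:2  {3,4}:1
  |U|=3: {0,2,4}:3  {1,3,4}:1  {2,3,4}:3
  start at 0(h): 4
  start at 1(m): 6
sum over floor = 10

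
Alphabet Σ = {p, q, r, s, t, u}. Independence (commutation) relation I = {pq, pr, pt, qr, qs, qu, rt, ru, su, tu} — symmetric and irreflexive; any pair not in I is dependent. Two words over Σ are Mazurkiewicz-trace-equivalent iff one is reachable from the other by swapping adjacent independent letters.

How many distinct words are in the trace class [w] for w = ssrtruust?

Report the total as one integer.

drop 0:s onto floor
drop 1:s onto {0:s}
drop 2:r onto {1:s}
drop 3:t onto {1:s}
drop 4:r onto {2:r}
drop 5:u onto floor
drop 6:u onto {5:u}
drop 7:s onto {3:t, 4:r}
drop 8:t onto {7:s}
ground layer = {0:s, 5:u}
drop-orders for the pieces not yet dropped (sum over which currently-grounded one goes next):
  1 to go: {6} 1  {8} 1
  2 to go: {5,6} 1  {6,8} 2  {7,8} 1
  3 to go: {3,7,8} 1  {4,7,8} 1  {5,6,8} 3  {6,7,8} 3
  4 to go: {2,4,7,8} 1  {3,4,7,8} 2  {3,6,7,8} 4  {4,6,7,8} 4  {5,6,7,8} 6
  5 to go: {2,3,4,7,8} 3  {2,4,6,7,8} 5  {3,4,6,7,8} 10  {3,5,6,7,8} 10  {4,5,6,7,8} 10
  6 to go: {1,2,3,4,7,8} 3  {2,3,4,6,7,8} 18  {2,4,5,6,7,8} 15  {3,4,5,6,7,8} 30
  7 to go: {0,1,2,3,4,7,8} 3  {1,2,3,4,6,7,8} 21  {2,3,4,5,6,7,8} 63
  if 0:s drops first: 84 orders
  if 5:u drops first: 24 orders
heap linearizations: 108

108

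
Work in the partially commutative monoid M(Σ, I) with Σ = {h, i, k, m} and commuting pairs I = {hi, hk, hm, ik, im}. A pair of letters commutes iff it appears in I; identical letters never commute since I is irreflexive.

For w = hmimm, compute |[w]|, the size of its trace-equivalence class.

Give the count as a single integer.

20

piece 0:h — minimal
piece 1:m — minimal
piece 2:i — minimal
piece 3:m rests on {1:m}
piece 4:m rests on {3:m}
minimal pieces: {0:h, 1:m, 2:i}
ways to finish when only these pieces remain (= sum over removing one remaining piece with nothing left below it):
  1 left: {0}→1  {2}→1  {4}→1
  2 left: {0,2}→2  {0,4}→2  {2,4}→2  {3,4}→1
  3 left: {0,2,4}→6  {0,3,4}→3  {1,3,4}→1  {2,3,4}→3
  placing 0:h first → 4 extensions
  placing 1:m first → 12 extensions
  placing 2:i first → 4 extensions
total linear extensions = 20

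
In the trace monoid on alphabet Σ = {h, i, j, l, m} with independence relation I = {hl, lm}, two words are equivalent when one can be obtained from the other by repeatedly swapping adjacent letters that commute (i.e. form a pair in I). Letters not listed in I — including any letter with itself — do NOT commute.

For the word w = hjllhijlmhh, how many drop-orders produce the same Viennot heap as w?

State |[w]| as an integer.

#0=h has no predecessor
#1=j depends on [0:h]
#2=l depends on [1:j]
#3=l depends on [2:l]
#4=h depends on [1:j]
#5=i depends on [3:l, 4:h]
#6=j depends on [5:i]
#7=l depends on [6:j]
#8=m depends on [6:j]
#9=h depends on [8:m]
#10=h depends on [9:h]
sources: [0:h]
N(rest) = Σ N(rest − s) over sources s of rest; N(one piece) = 1:
  size 1 → [7]=1  [10]=1
  size 2 → [7,10]=2  [9,10]=1
  size 3 → [7,9,10]=3  [8,9,10]=1
  size 4 → [7,8,9,10]=4
  size 5 → [6,7,8,9,10]=4
  size 6 → [5,6,7,8,9,10]=4
  size 7 → [3,5,6,7,8,9,10]=4  [4,5,6,7,8,9,10]=4
  size 8 → [2,3,5,6,7,8,9,10]=4  [3,4,5,6,7,8,9,10]=8
  size 9 → [2,3,4,5,6,7,8,9,10]=12
  first=0(h) contributes 12

12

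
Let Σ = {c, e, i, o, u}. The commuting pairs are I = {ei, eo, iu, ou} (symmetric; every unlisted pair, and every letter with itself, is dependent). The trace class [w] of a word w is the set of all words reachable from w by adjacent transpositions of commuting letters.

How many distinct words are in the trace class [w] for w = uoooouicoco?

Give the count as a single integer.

piece 0:u — minimal
piece 1:o — minimal
piece 2:o rests on {1:o}
piece 3:o rests on {2:o}
piece 4:o rests on {3:o}
piece 5:u rests on {0:u}
piece 6:i rests on {4:o}
piece 7:c rests on {5:u, 6:i}
piece 8:o rests on {7:c}
piece 9:c rests on {8:o}
piece 10:o rests on {9:c}
minimal pieces: {0:u, 1:o}
ways to finish when only these pieces remain (= sum over removing one remaining piece with nothing left below it):
  1 left: {10}→1
  2 left: {9,10}→1
  3 left: {8,9,10}→1
  4 left: {7,8,9,10}→1
  5 left: {5,7,8,9,10}→1  {6,7,8,9,10}→1
  6 left: {0,5,7,8,9,10}→1  {4,6,7,8,9,10}→1  {5,6,7,8,9,10}→2
  7 left: {0,5,6,7,8,9,10}→3  {3,4,6,7,8,9,10}→1  {4,5,6,7,8,9,10}→3
  8 left: {0,4,5,6,7,8,9,10}→6  {2,3,4,6,7,8,9,10}→1  {3,4,5,6,7,8,9,10}→4
  9 left: {0,3,4,5,6,7,8,9,10}→10  {1,2,3,4,6,7,8,9,10}→1  {2,3,4,5,6,7,8,9,10}→5
  placing 0:u first → 6 extensions
  placing 1:o first → 15 extensions
total linear extensions = 21

21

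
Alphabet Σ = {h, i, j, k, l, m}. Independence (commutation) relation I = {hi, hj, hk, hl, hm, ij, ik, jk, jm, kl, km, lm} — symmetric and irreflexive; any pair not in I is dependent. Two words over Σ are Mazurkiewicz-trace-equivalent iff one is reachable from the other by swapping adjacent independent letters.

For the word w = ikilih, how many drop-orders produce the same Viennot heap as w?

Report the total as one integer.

30

0(i) covers ∅
1(k) covers ∅
2(i) covers 0:i
3(l) covers 2:i
4(i) covers 3:l
5(h) covers ∅
floor of heap: 0:i, 1:k, 5:h
completions by unplaced set U, small U first (add the entries for U minus each lowest piece of U):
  |U|=1: {1}:1  {4}:1  {5}:1
  |U|=2: {1,4}:2  {1,5}:2  {3,4}:1  {4,5}:2
  |U|=3: {1,3,4}:3  {1,4,5}:6  {2,3,4}:1  {3,4,5}:3
  |U|=4: {0,2,3,4}:1  {1,2,3,4}:4  {1,3,4,5}:12  {2,3,4,5}:4
  start at 0(i): 20
  start at 1(k): 5
  start at 5(h): 5
sum over floor = 30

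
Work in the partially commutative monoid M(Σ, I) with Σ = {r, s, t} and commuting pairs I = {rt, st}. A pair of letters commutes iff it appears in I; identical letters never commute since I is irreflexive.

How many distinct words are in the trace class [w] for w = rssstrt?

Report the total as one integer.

21

#0=r has no predecessor
#1=s depends on [0:r]
#2=s depends on [1:s]
#3=s depends on [2:s]
#4=t has no predecessor
#5=r depends on [3:s]
#6=t depends on [4:t]
sources: [0:r, 4:t]
N(rest) = Σ N(rest − s) over sources s of rest; N(one piece) = 1:
  size 1 → [5]=1  [6]=1
  size 2 → [3,5]=1  [4,6]=1  [5,6]=2
  size 3 → [2,3,5]=1  [3,5,6]=3  [4,5,6]=3
  size 4 → [1,2,3,5]=1  [2,3,5,6]=4  [3,4,5,6]=6
  size 5 → [0,1,2,3,5]=1  [1,2,3,5,6]=5  [2,3,4,5,6]=10
  first=0(r) contributes 15
  first=4(t) contributes 6
|[w]| = 21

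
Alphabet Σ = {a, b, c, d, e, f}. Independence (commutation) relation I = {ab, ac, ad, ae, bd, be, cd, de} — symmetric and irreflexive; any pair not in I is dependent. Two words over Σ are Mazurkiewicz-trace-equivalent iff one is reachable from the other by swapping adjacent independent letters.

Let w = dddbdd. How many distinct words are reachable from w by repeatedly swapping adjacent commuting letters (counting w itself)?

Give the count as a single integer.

6

piece 0:d — minimal
piece 1:d rests on {0:d}
piece 2:d rests on {1:d}
piece 3:b — minimal
piece 4:d rests on {2:d}
piece 5:d rests on {4:d}
minimal pieces: {0:d, 3:b}
ways to finish when only these pieces remain (= sum over removing one remaining piece with nothing left below it):
  1 left: {3}→1  {5}→1
  2 left: {3,5}→2  {4,5}→1
  3 left: {2,4,5}→1  {3,4,5}→3
  4 left: {1,2,4,5}→1  {2,3,4,5}→4
  placing 0:d first → 5 extensions
  placing 3:b first → 1 extensions
total linear extensions = 6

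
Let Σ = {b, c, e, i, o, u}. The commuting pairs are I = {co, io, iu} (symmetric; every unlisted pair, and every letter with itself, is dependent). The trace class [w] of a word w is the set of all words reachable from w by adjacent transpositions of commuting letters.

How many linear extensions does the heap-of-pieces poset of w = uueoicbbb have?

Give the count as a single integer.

0(u) covers ∅
1(u) covers 0:u
2(e) covers 1:u
3(o) covers 2:e
4(i) covers 2:e
5(c) covers 4:i
6(b) covers 3:o, 5:c
7(b) covers 6:b
8(b) covers 7:b
floor of heap: 0:u
completions by unplaced set U, small U first (add the entries for U minus each lowest piece of U):
  |U|=1: {8}:1
  |U|=2: {7,8}:1
  |U|=3: {6,7,8}:1
  |U|=4: {3,6,7,8}:1  {5,6,7,8}:1
  |U|=5: {3,5,6,7,8}:2  {4,5,6,7,8}:1
  |U|=6: {3,4,5,6,7,8}:3
  |U|=7: {2,3,4,5,6,7,8}:3
  start at 0(u): 3

3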